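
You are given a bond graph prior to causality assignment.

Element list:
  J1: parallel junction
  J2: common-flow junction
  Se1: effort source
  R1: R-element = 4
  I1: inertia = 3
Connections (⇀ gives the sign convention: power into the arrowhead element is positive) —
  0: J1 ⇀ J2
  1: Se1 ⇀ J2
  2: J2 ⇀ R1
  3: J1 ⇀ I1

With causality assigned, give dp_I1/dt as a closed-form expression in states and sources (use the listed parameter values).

dp_I1/dt = -E_Se1 - 4*p_I1/3

β1 stroke at J2  (Se1 fixes effort; stroke away)
β3 stroke at I1  (I1: I, integral causality)
β0 stroke at J1  (J1 needs exactly one e-in)
β2 stroke at J2  (1-jn J2 has f-setter on 0)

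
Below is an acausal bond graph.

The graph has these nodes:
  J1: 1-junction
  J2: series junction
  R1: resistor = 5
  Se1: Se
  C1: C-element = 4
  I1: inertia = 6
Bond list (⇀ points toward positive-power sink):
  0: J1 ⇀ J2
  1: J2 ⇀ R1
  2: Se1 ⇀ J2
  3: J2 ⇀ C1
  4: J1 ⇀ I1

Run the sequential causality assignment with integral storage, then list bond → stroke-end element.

b2 stroke→J2  (Se1 fixes effort; stroke away)
b3 stroke→J2  (C1: C, integral causality)
b4 stroke→I1  (prefer integral on I1)
b0 stroke→J1  (common-f at J1 fixed by 4)
b1 stroke→J2  (J2 flow already set via bond 0)

b0 stroke at J1
b1 stroke at J2
b2 stroke at J2
b3 stroke at J2
b4 stroke at I1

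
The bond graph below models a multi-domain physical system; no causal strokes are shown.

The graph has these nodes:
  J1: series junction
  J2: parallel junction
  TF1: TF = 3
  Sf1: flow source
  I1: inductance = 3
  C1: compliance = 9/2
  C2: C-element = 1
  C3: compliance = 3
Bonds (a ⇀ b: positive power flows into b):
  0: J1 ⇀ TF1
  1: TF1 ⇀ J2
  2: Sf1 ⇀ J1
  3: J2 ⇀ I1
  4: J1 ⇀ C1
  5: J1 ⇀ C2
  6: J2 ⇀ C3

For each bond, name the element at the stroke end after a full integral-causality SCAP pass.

β2 |Sf1  (source Sf1 imposes f)
β0 |J1  (common-f at J1 fixed by 2)
β4 |J1  (common-f at J1 fixed by 2)
β5 |J1  (J1 flow already set via bond 2)
β1 |TF1  (TF1 one-in-one-out from 0)
β3 |I1  (I1 integral (f out))
β6 |J2  (J2 needs exactly one e-in)

b0 →J1
b1 →TF1
b2 →Sf1
b3 →I1
b4 →J1
b5 →J1
b6 →J2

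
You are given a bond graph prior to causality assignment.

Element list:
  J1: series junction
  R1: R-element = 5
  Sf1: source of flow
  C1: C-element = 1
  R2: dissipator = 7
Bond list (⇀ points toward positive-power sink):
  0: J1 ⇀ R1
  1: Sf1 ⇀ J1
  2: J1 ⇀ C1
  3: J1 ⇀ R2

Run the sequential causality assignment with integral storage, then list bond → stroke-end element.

bond 1 stroke→Sf1  (Sf1 fixes flow; stroke at Sf1)
bond 0 stroke→J1  (common-f at J1 fixed by 1)
bond 2 stroke→J1  (common-f at J1 fixed by 1)
bond 3 stroke→J1  (common-f at J1 fixed by 1)

bond 0 stroke at J1
bond 1 stroke at Sf1
bond 2 stroke at J1
bond 3 stroke at J1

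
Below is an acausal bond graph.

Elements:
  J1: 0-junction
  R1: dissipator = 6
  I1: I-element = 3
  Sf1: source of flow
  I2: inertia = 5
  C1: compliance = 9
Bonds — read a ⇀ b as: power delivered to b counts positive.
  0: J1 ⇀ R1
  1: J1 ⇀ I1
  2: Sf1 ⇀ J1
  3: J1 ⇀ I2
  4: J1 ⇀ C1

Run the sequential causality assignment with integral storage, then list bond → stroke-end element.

β0 stroke at R1
β1 stroke at I1
β2 stroke at Sf1
β3 stroke at I2
β4 stroke at J1

b2 →Sf1  (source Sf1 imposes f)
b1 →I1  (I1: I, integral causality)
b3 →I2  (I2 outputs flow p/I2)
b4 →J1  (prefer integral on C1)
b0 →R1  (common-e at J1 fixed by 4)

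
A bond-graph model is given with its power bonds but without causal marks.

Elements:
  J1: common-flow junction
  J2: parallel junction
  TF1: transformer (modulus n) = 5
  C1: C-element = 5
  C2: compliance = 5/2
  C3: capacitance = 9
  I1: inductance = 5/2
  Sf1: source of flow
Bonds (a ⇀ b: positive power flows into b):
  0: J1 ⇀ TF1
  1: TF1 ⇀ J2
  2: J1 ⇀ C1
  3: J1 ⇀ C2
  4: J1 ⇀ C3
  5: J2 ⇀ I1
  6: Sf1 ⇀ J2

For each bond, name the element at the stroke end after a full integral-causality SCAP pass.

b0 stroke→TF1
b1 stroke→J2
b2 stroke→J1
b3 stroke→J1
b4 stroke→J1
b5 stroke→I1
b6 stroke→Sf1

b6 |Sf1  (source Sf1 imposes f)
b2 |J1  (C1 outputs effort q/C1)
b3 |J1  (C2 integral (e out))
b4 |J1  (C3: C, integral causality)
b0 |TF1  (J1 needs exactly one f-in)
b1 |J2  (TF1: transformer flips bond 0)
b5 |I1  (J2 effort already set via bond 1)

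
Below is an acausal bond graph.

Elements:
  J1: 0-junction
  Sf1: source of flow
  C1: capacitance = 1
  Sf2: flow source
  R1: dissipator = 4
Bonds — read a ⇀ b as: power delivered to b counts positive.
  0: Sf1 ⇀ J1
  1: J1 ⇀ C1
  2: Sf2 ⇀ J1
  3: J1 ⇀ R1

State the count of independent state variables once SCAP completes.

1  (C1 all integral)

b0 →Sf1  (source Sf1 imposes f)
b2 →Sf2  (Sf2 fixes flow; stroke at Sf2)
b1 →J1  (C1 outputs effort q/C1)
b3 →R1  (0-jn J1 has e-setter on 1)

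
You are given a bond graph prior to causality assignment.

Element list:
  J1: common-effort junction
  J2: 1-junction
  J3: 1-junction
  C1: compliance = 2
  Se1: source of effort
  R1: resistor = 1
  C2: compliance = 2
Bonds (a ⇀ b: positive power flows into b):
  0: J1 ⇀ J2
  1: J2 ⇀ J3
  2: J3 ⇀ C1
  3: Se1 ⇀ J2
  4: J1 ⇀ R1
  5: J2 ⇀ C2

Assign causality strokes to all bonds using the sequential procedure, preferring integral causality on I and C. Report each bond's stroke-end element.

#3 →J2  (source Se1 imposes e)
#2 →J3  (C1 integral (e out))
#1 →J2  (J3: last free bond brings flow in)
#5 →J2  (C2 integral (e out))
#0 →J1  (J2: last free bond brings flow in)
#4 →R1  (0-jn J1 has e-setter on 0)

bond 0 |J1
bond 1 |J2
bond 2 |J3
bond 3 |J2
bond 4 |R1
bond 5 |J2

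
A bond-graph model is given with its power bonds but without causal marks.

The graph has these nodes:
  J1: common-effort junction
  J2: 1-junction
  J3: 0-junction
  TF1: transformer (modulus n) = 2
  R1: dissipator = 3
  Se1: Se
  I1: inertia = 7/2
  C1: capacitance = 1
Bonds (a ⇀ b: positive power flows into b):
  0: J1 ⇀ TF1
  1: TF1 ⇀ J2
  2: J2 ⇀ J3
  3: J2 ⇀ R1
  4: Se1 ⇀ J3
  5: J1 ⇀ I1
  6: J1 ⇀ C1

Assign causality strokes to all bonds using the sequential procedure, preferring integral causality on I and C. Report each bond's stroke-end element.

#0 |TF1
#1 |J2
#2 |J2
#3 |R1
#4 |J3
#5 |I1
#6 |J1

b4 stroke→J3  (Se1: effort source, stroke at far end)
b2 stroke→J2  (0-jn J3 has e-setter on 4)
b5 stroke→I1  (I1 outputs flow p/I1)
b6 stroke→J1  (C1: C, integral causality)
b0 stroke→TF1  (0-jn J1 has e-setter on 6)
b1 stroke→J2  (TF1 one-in-one-out from 0)
b3 stroke→R1  (J2 needs exactly one f-in)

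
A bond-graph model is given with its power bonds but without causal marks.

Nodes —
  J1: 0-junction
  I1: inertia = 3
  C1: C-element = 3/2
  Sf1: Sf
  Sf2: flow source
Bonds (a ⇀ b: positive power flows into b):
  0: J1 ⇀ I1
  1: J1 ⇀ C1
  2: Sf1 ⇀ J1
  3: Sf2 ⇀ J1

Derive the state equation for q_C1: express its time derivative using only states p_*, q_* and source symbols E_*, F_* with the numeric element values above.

b2 stroke→Sf1  (Sf1 fixes flow; stroke at Sf1)
b3 stroke→Sf2  (Sf2: flow source, stroke at near end)
b0 stroke→I1  (I1: I, integral causality)
b1 stroke→J1  (closing 0-jn rule on J1)

dq_C1/dt = F_Sf1 + F_Sf2 - p_I1/3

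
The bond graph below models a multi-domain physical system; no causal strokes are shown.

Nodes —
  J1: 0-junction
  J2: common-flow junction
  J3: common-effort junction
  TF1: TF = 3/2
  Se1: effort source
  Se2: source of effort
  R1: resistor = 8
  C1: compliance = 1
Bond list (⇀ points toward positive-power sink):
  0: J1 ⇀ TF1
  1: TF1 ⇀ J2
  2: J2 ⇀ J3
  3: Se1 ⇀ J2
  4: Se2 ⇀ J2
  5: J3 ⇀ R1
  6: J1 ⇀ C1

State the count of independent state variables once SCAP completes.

1  (C1 all integral)

bond 3 stroke at J2  (source Se1 imposes e)
bond 4 stroke at J2  (Se2 (Se) sets effort on bond)
bond 6 stroke at J1  (C1 outputs effort q/C1)
bond 0 stroke at TF1  (J1: bond 6 brought effort, rest push out)
bond 1 stroke at J2  (through TF1, causality passes straight; one stroke at TF1)
bond 2 stroke at J3  (J2 needs exactly one f-in)
bond 5 stroke at R1  (J3 effort already set via bond 2)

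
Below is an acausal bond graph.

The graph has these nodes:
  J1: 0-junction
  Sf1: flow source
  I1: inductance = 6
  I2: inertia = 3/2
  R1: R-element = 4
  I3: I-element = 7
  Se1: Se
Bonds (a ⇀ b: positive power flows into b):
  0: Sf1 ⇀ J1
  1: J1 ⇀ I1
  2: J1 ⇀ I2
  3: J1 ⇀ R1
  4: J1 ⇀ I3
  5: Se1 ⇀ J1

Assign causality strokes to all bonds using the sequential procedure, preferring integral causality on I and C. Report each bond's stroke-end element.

β0 stroke at Sf1  (Sf1: flow source, stroke at near end)
β5 stroke at J1  (Se1 (Se) sets effort on bond)
β1 stroke at I1  (0-jn J1 has e-setter on 5)
β2 stroke at I2  (J1: bond 5 brought effort, rest push out)
β3 stroke at R1  (J1: bond 5 brought effort, rest push out)
β4 stroke at I3  (common-e at J1 fixed by 5)

#0 stroke at Sf1
#1 stroke at I1
#2 stroke at I2
#3 stroke at R1
#4 stroke at I3
#5 stroke at J1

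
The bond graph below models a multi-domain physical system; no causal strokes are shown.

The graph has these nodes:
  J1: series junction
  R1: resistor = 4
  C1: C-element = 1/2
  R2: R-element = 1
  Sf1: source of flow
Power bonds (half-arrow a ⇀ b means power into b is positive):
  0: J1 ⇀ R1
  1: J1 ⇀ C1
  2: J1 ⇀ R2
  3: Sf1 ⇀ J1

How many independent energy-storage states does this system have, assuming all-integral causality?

1  (C1 all integral)

b3 stroke at Sf1  (Sf1 (Sf) sets flow on bond)
b0 stroke at J1  (J1 flow already set via bond 3)
b1 stroke at J1  (J1 flow already set via bond 3)
b2 stroke at J1  (1-jn J1 has f-setter on 3)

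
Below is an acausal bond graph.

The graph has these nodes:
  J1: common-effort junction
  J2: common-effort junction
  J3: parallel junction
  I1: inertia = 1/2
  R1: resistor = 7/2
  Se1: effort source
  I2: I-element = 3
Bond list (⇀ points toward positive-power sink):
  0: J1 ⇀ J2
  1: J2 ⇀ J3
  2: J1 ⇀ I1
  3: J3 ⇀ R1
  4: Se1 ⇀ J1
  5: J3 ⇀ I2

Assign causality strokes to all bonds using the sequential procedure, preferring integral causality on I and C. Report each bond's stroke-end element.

bond 4 →J1  (Se1 fixes effort; stroke away)
bond 0 →J2  (0-jn J1 has e-setter on 4)
bond 2 →I1  (J1: bond 4 brought effort, rest push out)
bond 1 →J3  (J2 effort already set via bond 0)
bond 3 →R1  (J3 effort already set via bond 1)
bond 5 →I2  (J3 effort already set via bond 1)

#0 |J2
#1 |J3
#2 |I1
#3 |R1
#4 |J1
#5 |I2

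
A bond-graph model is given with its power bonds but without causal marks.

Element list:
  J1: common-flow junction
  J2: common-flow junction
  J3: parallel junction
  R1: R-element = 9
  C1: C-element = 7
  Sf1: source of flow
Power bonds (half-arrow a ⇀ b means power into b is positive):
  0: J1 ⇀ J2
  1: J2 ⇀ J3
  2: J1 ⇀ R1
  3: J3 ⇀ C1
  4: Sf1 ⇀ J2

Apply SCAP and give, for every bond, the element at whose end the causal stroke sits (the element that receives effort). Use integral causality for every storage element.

β4 stroke at Sf1  (Sf1 (Sf) sets flow on bond)
β0 stroke at J2  (J2 flow already set via bond 4)
β1 stroke at J2  (J2 flow already set via bond 4)
β3 stroke at J3  (J3: last free bond brings effort in)
β2 stroke at J1  (J1 flow already set via bond 0)

bond 0 stroke→J2
bond 1 stroke→J2
bond 2 stroke→J1
bond 3 stroke→J3
bond 4 stroke→Sf1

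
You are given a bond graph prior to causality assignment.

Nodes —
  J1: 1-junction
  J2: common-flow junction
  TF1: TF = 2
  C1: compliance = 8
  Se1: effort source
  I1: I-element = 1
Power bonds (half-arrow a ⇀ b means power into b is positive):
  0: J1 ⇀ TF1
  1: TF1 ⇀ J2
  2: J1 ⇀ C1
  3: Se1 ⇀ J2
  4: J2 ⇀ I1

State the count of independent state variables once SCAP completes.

β3 stroke→J2  (Se1 (Se) sets effort on bond)
β2 stroke→J1  (prefer integral on C1)
β0 stroke→TF1  (J1 needs exactly one f-in)
β1 stroke→J2  (through TF1, causality passes straight; one stroke at TF1)
β4 stroke→I1  (closing 1-jn rule on J2)

2  (C1, I1 all integral)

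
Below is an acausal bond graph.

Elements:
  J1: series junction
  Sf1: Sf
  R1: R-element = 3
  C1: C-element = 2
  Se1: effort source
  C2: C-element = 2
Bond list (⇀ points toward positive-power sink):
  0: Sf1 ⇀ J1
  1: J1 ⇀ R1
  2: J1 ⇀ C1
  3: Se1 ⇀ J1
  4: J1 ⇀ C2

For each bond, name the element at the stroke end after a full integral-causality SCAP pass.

β0 stroke→Sf1
β1 stroke→J1
β2 stroke→J1
β3 stroke→J1
β4 stroke→J1

β0 →Sf1  (Sf1 fixes flow; stroke at Sf1)
β3 →J1  (Se1 (Se) sets effort on bond)
β1 →J1  (J1 flow already set via bond 0)
β2 →J1  (J1 flow already set via bond 0)
β4 →J1  (J1: bond 0 brought flow, rest push out)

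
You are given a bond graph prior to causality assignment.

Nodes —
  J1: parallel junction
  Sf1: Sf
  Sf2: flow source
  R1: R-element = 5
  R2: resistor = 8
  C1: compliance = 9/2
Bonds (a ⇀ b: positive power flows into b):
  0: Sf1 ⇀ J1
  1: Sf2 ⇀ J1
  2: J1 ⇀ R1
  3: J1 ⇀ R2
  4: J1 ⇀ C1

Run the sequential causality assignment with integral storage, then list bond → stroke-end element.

#0 |Sf1
#1 |Sf2
#2 |R1
#3 |R2
#4 |J1

β0 →Sf1  (Sf1 fixes flow; stroke at Sf1)
β1 →Sf2  (Sf2 (Sf) sets flow on bond)
β4 →J1  (C1 integral (e out))
β2 →R1  (common-e at J1 fixed by 4)
β3 →R2  (common-e at J1 fixed by 4)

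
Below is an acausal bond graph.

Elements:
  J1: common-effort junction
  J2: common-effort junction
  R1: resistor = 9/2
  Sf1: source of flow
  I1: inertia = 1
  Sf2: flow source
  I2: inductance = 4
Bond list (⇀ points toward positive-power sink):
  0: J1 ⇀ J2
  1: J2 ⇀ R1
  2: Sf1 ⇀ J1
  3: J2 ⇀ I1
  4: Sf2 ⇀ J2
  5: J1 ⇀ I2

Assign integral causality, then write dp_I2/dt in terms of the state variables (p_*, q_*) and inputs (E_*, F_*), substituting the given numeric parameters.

dp_I2/dt = 9*F_Sf1/2 + 9*F_Sf2/2 - 9*p_I1/2 - 9*p_I2/8

#2 stroke→Sf1  (source Sf1 imposes f)
#4 stroke→Sf2  (Sf2: flow source, stroke at near end)
#3 stroke→I1  (prefer integral on I1)
#5 stroke→I2  (I2: I, integral causality)
#0 stroke→J1  (J1: last free bond brings effort in)
#1 stroke→J2  (J2 needs exactly one e-in)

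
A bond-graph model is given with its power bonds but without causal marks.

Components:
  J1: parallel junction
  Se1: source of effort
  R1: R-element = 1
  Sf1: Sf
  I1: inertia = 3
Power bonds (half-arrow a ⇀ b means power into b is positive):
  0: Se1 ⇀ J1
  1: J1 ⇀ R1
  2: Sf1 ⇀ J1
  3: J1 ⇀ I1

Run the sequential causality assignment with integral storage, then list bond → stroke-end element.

#0 stroke→J1
#1 stroke→R1
#2 stroke→Sf1
#3 stroke→I1

β0 |J1  (Se1 (Se) sets effort on bond)
β2 |Sf1  (source Sf1 imposes f)
β1 |R1  (0-jn J1 has e-setter on 0)
β3 |I1  (J1: bond 0 brought effort, rest push out)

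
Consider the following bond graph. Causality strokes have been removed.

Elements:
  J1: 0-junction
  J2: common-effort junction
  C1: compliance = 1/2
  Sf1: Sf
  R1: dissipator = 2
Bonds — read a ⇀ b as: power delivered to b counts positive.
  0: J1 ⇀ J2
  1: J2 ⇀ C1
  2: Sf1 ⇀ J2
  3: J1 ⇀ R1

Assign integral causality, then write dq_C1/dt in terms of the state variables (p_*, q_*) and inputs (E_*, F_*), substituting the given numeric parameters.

bond 2 |Sf1  (Sf1 (Sf) sets flow on bond)
bond 1 |J2  (C1 integral (e out))
bond 0 |J1  (0-jn J2 has e-setter on 1)
bond 3 |R1  (J1: bond 0 brought effort, rest push out)

dq_C1/dt = F_Sf1 - q_C1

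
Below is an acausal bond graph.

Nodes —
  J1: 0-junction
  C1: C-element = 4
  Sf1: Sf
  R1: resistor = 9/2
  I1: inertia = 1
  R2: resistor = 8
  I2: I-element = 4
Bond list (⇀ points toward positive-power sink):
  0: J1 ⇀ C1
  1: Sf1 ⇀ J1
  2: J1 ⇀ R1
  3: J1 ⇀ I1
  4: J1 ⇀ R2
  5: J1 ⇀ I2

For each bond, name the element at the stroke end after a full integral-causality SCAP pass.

bond 1 stroke at Sf1  (Sf1: flow source, stroke at near end)
bond 0 stroke at J1  (C1: C, integral causality)
bond 2 stroke at R1  (common-e at J1 fixed by 0)
bond 3 stroke at I1  (J1: bond 0 brought effort, rest push out)
bond 4 stroke at R2  (J1 effort already set via bond 0)
bond 5 stroke at I2  (J1 effort already set via bond 0)

b0 stroke→J1
b1 stroke→Sf1
b2 stroke→R1
b3 stroke→I1
b4 stroke→R2
b5 stroke→I2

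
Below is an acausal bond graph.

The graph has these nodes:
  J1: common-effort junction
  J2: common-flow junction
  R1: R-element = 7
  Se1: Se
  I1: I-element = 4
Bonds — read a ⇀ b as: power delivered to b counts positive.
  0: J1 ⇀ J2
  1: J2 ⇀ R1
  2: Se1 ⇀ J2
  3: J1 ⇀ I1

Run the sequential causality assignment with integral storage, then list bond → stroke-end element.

b2 stroke→J2  (source Se1 imposes e)
b3 stroke→I1  (I1 integral (f out))
b0 stroke→J1  (only one effort-in slot at J1)
b1 stroke→J2  (J2: bond 0 brought flow, rest push out)

bond 0 →J1
bond 1 →J2
bond 2 →J2
bond 3 →I1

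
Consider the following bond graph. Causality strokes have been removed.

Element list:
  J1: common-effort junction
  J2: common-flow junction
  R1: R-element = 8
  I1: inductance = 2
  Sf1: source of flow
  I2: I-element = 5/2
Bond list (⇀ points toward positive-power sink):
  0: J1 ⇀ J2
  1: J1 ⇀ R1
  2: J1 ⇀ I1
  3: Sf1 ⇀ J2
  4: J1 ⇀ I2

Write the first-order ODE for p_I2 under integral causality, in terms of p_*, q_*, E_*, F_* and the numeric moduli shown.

dp_I2/dt = -8*F_Sf1 - 4*p_I1 - 16*p_I2/5

β3 |Sf1  (Sf1 (Sf) sets flow on bond)
β0 |J2  (J2: bond 3 brought flow, rest push out)
β2 |I1  (I1 outputs flow p/I1)
β4 |I2  (I2 outputs flow p/I2)
β1 |J1  (J1 needs exactly one e-in)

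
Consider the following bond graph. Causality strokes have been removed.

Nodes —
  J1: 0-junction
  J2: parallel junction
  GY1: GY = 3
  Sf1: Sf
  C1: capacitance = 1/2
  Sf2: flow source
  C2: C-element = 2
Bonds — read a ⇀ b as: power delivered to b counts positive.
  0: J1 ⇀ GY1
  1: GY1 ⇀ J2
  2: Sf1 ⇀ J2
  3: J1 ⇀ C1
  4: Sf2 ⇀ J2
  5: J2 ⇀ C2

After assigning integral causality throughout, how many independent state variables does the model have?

β2 stroke→Sf1  (source Sf1 imposes f)
β4 stroke→Sf2  (source Sf2 imposes f)
β3 stroke→J1  (prefer integral on C1)
β0 stroke→GY1  (0-jn J1 has e-setter on 3)
β1 stroke→GY1  (GY GY1: same side as bond 0)
β5 stroke→J2  (closing 0-jn rule on J2)

2  (C1, C2 all integral)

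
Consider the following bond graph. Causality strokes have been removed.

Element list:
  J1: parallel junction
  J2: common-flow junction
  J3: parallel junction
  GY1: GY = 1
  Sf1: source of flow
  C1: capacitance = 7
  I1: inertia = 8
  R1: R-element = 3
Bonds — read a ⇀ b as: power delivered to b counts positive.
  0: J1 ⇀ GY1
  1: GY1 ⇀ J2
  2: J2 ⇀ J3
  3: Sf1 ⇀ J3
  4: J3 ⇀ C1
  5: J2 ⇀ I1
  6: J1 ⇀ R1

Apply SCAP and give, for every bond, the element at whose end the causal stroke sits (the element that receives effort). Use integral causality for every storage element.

β0 →J1
β1 →J2
β2 →J2
β3 →Sf1
β4 →J3
β5 →I1
β6 →R1

#3 →Sf1  (Sf1 (Sf) sets flow on bond)
#4 →J3  (prefer integral on C1)
#2 →J2  (0-jn J3 has e-setter on 4)
#5 →I1  (prefer integral on I1)
#1 →J2  (common-f at J2 fixed by 5)
#0 →J1  (GY1 both-in/both-out from 1)
#6 →R1  (0-jn J1 has e-setter on 0)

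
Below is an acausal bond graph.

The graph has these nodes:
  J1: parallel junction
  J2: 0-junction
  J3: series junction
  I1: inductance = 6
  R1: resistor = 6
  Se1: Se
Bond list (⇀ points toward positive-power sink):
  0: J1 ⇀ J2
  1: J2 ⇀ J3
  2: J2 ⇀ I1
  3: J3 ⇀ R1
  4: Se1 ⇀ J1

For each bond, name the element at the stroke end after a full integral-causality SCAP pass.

#0 |J2
#1 |J3
#2 |I1
#3 |R1
#4 |J1

β4 |J1  (Se1 (Se) sets effort on bond)
β0 |J2  (0-jn J1 has e-setter on 4)
β1 |J3  (0-jn J2 has e-setter on 0)
β2 |I1  (0-jn J2 has e-setter on 0)
β3 |R1  (J3 needs exactly one f-in)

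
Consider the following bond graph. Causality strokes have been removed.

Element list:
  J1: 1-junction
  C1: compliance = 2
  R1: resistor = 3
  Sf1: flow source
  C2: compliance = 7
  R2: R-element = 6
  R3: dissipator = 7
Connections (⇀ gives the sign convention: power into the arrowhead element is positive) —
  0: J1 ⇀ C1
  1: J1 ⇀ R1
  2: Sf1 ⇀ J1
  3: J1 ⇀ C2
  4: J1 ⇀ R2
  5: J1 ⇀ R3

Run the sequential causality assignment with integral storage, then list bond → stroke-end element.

b2 |Sf1  (Sf1 fixes flow; stroke at Sf1)
b0 |J1  (common-f at J1 fixed by 2)
b1 |J1  (1-jn J1 has f-setter on 2)
b3 |J1  (1-jn J1 has f-setter on 2)
b4 |J1  (J1: bond 2 brought flow, rest push out)
b5 |J1  (J1: bond 2 brought flow, rest push out)

#0 →J1
#1 →J1
#2 →Sf1
#3 →J1
#4 →J1
#5 →J1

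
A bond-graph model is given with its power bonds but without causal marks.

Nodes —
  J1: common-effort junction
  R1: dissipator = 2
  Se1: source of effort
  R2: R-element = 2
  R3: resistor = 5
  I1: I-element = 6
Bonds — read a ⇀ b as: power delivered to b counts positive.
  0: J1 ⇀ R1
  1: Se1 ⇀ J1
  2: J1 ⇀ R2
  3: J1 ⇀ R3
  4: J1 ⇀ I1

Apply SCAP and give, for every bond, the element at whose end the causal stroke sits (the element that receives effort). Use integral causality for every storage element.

bond 1 |J1  (source Se1 imposes e)
bond 0 |R1  (0-jn J1 has e-setter on 1)
bond 2 |R2  (common-e at J1 fixed by 1)
bond 3 |R3  (J1 effort already set via bond 1)
bond 4 |I1  (0-jn J1 has e-setter on 1)

β0 stroke at R1
β1 stroke at J1
β2 stroke at R2
β3 stroke at R3
β4 stroke at I1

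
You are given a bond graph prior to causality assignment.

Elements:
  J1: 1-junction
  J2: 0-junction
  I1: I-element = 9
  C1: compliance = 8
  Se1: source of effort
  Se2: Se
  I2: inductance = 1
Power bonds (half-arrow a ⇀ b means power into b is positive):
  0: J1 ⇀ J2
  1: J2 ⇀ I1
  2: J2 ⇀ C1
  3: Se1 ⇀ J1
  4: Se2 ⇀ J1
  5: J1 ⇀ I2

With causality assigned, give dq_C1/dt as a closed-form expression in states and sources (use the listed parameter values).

b3 stroke→J1  (Se1 (Se) sets effort on bond)
b4 stroke→J1  (source Se2 imposes e)
b1 stroke→I1  (I1: I, integral causality)
b2 stroke→J2  (C1: C, integral causality)
b0 stroke→J1  (common-e at J2 fixed by 2)
b5 stroke→I2  (only one flow-in slot at J1)

dq_C1/dt = -p_I1/9 + p_I2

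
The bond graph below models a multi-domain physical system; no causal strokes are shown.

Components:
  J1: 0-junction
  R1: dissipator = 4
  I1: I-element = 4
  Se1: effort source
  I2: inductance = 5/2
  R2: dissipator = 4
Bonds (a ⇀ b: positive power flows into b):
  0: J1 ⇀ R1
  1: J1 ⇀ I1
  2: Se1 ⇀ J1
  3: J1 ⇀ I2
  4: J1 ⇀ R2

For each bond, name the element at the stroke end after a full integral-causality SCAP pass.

b2 stroke at J1  (Se1 (Se) sets effort on bond)
b0 stroke at R1  (J1 effort already set via bond 2)
b1 stroke at I1  (J1: bond 2 brought effort, rest push out)
b3 stroke at I2  (J1 effort already set via bond 2)
b4 stroke at R2  (0-jn J1 has e-setter on 2)

β0 stroke at R1
β1 stroke at I1
β2 stroke at J1
β3 stroke at I2
β4 stroke at R2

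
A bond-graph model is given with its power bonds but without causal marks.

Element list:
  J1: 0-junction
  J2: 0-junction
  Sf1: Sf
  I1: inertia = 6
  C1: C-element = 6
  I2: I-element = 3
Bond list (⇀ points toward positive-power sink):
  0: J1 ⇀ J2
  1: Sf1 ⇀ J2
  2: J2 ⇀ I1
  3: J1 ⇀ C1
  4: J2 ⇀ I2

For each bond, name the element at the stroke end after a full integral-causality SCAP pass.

β0 stroke→J2
β1 stroke→Sf1
β2 stroke→I1
β3 stroke→J1
β4 stroke→I2

#1 |Sf1  (Sf1 fixes flow; stroke at Sf1)
#2 |I1  (prefer integral on I1)
#3 |J1  (prefer integral on C1)
#0 |J2  (common-e at J1 fixed by 3)
#4 |I2  (0-jn J2 has e-setter on 0)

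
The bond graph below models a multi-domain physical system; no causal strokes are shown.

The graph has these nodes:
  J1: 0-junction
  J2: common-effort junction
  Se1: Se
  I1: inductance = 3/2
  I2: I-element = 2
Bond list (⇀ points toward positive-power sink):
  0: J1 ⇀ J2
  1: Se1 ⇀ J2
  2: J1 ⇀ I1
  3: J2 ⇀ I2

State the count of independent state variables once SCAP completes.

β1 stroke→J2  (Se1 (Se) sets effort on bond)
β0 stroke→J1  (J2 effort already set via bond 1)
β3 stroke→I2  (common-e at J2 fixed by 1)
β2 stroke→I1  (0-jn J1 has e-setter on 0)

2  (I1, I2 all integral)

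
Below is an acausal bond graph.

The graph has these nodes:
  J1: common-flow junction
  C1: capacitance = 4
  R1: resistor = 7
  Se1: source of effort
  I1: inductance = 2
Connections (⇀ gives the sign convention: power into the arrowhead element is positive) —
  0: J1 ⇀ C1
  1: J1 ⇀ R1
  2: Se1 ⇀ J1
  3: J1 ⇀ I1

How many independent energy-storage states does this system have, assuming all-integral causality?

β2 stroke at J1  (Se1 (Se) sets effort on bond)
β0 stroke at J1  (C1 integral (e out))
β3 stroke at I1  (I1 integral (f out))
β1 stroke at J1  (J1 flow already set via bond 3)

2  (C1, I1 all integral)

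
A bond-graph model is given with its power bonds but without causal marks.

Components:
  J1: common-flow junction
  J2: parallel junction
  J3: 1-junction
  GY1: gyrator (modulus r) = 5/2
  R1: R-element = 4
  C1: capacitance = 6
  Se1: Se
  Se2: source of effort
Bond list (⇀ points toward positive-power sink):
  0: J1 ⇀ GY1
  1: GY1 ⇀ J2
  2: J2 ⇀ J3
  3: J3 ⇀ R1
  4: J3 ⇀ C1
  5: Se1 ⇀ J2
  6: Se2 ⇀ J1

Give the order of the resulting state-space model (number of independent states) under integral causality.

b5 |J2  (Se1 (Se) sets effort on bond)
b6 |J1  (Se2 fixes effort; stroke away)
b0 |GY1  (J1: last free bond brings flow in)
b1 |GY1  (J2 effort already set via bond 5)
b2 |J3  (J2: bond 5 brought effort, rest push out)
b4 |J3  (C1 outputs effort q/C1)
b3 |R1  (only one flow-in slot at J3)

1  (C1 all integral)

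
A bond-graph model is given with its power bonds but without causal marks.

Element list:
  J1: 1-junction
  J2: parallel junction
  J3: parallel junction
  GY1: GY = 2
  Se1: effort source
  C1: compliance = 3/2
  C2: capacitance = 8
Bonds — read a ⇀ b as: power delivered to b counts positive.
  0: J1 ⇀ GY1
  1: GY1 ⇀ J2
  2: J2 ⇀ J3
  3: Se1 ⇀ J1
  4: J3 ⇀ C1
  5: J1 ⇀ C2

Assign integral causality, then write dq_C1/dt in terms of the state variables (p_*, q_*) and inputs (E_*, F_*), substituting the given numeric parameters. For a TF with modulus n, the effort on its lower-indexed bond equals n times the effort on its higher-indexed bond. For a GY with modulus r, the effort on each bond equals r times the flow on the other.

dq_C1/dt = E_Se1/2 - q_C2/16

β3 stroke at J1  (Se1 fixes effort; stroke away)
β4 stroke at J3  (C1 integral (e out))
β2 stroke at J2  (J3: bond 4 brought effort, rest push out)
β1 stroke at GY1  (J2: bond 2 brought effort, rest push out)
β0 stroke at GY1  (GY GY1: same side as bond 1)
β5 stroke at J1  (J1 flow already set via bond 0)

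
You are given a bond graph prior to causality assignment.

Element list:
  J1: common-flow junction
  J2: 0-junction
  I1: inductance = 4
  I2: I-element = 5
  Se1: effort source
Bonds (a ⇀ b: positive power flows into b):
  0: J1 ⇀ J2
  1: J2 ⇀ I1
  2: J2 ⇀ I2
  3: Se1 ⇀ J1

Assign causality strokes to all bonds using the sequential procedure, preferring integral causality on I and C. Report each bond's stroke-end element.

β3 |J1  (source Se1 imposes e)
β0 |J2  (J1 needs exactly one f-in)
β1 |I1  (common-e at J2 fixed by 0)
β2 |I2  (J2 effort already set via bond 0)

b0 stroke→J2
b1 stroke→I1
b2 stroke→I2
b3 stroke→J1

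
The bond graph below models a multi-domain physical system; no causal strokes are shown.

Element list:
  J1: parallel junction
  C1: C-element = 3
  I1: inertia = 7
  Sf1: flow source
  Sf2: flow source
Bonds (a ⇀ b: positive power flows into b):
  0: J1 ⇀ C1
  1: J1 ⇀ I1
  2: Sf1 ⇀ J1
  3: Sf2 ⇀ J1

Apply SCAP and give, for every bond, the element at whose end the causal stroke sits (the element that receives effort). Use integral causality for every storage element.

β2 |Sf1  (Sf1: flow source, stroke at near end)
β3 |Sf2  (Sf2 fixes flow; stroke at Sf2)
β0 |J1  (prefer integral on C1)
β1 |I1  (J1 effort already set via bond 0)

β0 →J1
β1 →I1
β2 →Sf1
β3 →Sf2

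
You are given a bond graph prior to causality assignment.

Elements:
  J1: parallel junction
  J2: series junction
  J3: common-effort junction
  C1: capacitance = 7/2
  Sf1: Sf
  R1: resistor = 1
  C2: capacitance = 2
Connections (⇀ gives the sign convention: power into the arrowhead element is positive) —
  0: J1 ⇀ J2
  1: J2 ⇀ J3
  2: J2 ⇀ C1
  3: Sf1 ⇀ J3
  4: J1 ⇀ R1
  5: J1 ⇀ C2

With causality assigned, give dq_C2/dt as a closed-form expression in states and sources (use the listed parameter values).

b3 |Sf1  (Sf1: flow source, stroke at near end)
b1 |J3  (closing 0-jn rule on J3)
b0 |J2  (1-jn J2 has f-setter on 1)
b2 |J2  (common-f at J2 fixed by 1)
b5 |J1  (prefer integral on C2)
b4 |R1  (common-e at J1 fixed by 5)

dq_C2/dt = F_Sf1 - q_C2/2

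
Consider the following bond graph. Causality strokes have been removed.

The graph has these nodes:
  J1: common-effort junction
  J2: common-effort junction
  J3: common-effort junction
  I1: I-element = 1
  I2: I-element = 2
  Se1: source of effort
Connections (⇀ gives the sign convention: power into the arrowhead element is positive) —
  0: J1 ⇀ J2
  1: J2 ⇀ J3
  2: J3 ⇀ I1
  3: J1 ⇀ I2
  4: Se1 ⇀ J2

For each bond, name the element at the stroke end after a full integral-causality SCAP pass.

#0 |J1
#1 |J3
#2 |I1
#3 |I2
#4 |J2

β4 stroke at J2  (Se1 fixes effort; stroke away)
β0 stroke at J1  (J2 effort already set via bond 4)
β1 stroke at J3  (0-jn J2 has e-setter on 4)
β2 stroke at I1  (J3: bond 1 brought effort, rest push out)
β3 stroke at I2  (common-e at J1 fixed by 0)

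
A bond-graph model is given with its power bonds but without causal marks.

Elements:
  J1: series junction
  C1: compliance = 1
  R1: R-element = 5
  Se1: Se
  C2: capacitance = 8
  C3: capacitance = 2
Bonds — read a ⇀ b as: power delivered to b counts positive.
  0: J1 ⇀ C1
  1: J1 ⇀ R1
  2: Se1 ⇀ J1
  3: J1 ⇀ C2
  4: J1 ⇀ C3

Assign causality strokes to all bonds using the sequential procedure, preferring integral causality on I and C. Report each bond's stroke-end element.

β2 →J1  (Se1 (Se) sets effort on bond)
β0 →J1  (prefer integral on C1)
β3 →J1  (C2 outputs effort q/C2)
β4 →J1  (prefer integral on C3)
β1 →R1  (J1 needs exactly one f-in)

b0 |J1
b1 |R1
b2 |J1
b3 |J1
b4 |J1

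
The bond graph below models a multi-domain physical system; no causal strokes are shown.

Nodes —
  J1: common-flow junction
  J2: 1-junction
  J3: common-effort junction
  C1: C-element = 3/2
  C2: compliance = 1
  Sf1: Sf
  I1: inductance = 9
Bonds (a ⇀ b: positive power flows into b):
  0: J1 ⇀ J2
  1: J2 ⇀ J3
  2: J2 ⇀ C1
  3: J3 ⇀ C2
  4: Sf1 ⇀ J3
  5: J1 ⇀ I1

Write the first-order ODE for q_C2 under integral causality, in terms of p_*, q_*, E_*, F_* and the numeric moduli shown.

dq_C2/dt = F_Sf1 + p_I1/9

b4 stroke at Sf1  (Sf1 (Sf) sets flow on bond)
b2 stroke at J2  (prefer integral on C1)
b3 stroke at J3  (C2 integral (e out))
b1 stroke at J2  (common-e at J3 fixed by 3)
b0 stroke at J1  (J2: last free bond brings flow in)
b5 stroke at I1  (only one flow-in slot at J1)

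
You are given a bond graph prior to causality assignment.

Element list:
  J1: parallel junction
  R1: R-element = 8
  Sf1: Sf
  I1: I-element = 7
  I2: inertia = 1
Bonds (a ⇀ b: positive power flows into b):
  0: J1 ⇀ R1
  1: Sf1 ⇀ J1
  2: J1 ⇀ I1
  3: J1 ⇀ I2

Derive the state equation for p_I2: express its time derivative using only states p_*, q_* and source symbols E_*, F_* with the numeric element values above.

bond 1 →Sf1  (Sf1 fixes flow; stroke at Sf1)
bond 2 →I1  (I1 outputs flow p/I1)
bond 3 →I2  (I2: I, integral causality)
bond 0 →J1  (J1: last free bond brings effort in)

dp_I2/dt = 8*F_Sf1 - 8*p_I1/7 - 8*p_I2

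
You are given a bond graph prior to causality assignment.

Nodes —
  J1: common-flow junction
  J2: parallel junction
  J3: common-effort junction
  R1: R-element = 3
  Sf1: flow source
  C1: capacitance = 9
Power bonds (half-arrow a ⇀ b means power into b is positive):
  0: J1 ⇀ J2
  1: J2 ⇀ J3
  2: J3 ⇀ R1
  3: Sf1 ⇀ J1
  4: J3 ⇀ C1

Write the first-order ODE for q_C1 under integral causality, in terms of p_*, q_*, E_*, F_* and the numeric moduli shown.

#3 →Sf1  (source Sf1 imposes f)
#0 →J1  (1-jn J1 has f-setter on 3)
#1 →J2  (J2 needs exactly one e-in)
#4 →J3  (prefer integral on C1)
#2 →R1  (0-jn J3 has e-setter on 4)

dq_C1/dt = F_Sf1 - q_C1/27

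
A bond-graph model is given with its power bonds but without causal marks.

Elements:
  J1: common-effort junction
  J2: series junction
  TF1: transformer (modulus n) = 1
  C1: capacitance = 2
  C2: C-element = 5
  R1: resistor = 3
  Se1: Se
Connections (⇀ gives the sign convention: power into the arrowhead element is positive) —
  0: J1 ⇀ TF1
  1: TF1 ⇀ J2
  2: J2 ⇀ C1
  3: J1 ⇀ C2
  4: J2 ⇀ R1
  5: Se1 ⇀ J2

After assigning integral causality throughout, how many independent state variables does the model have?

2  (C1, C2 all integral)

bond 5 →J2  (Se1: effort source, stroke at far end)
bond 2 →J2  (prefer integral on C1)
bond 3 →J1  (C2: C, integral causality)
bond 0 →TF1  (common-e at J1 fixed by 3)
bond 1 →J2  (TF TF1: opposite of bond 0)
bond 4 →R1  (J2 needs exactly one f-in)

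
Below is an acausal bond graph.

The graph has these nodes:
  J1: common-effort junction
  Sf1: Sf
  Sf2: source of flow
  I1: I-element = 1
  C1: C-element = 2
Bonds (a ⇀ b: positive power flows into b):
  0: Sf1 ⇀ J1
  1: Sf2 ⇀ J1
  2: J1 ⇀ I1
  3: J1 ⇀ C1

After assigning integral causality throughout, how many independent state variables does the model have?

#0 |Sf1  (Sf1 (Sf) sets flow on bond)
#1 |Sf2  (Sf2: flow source, stroke at near end)
#2 |I1  (I1 integral (f out))
#3 |J1  (only one effort-in slot at J1)

2  (C1, I1 all integral)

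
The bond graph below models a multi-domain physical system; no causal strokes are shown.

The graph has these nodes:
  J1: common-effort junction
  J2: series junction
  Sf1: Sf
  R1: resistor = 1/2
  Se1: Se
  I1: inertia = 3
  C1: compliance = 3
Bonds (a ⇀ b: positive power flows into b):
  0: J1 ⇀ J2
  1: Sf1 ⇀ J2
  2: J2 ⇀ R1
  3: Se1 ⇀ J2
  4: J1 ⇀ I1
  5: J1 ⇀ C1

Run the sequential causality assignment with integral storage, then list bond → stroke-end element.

β0 stroke at J2
β1 stroke at Sf1
β2 stroke at J2
β3 stroke at J2
β4 stroke at I1
β5 stroke at J1

b1 stroke at Sf1  (Sf1: flow source, stroke at near end)
b3 stroke at J2  (Se1 fixes effort; stroke away)
b0 stroke at J2  (J2: bond 1 brought flow, rest push out)
b2 stroke at J2  (1-jn J2 has f-setter on 1)
b4 stroke at I1  (I1 integral (f out))
b5 stroke at J1  (only one effort-in slot at J1)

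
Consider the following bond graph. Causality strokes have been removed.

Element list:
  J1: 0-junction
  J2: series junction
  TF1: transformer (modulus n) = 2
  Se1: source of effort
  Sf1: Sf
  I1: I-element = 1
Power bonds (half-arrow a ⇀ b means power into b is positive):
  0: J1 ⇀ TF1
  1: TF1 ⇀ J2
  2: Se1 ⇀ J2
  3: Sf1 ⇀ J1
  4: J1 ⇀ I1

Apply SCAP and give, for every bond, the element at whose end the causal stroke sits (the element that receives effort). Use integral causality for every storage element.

β2 stroke→J2  (source Se1 imposes e)
β3 stroke→Sf1  (source Sf1 imposes f)
β1 stroke→TF1  (J2 needs exactly one f-in)
β0 stroke→J1  (TF TF1: opposite of bond 1)
β4 stroke→I1  (J1 effort already set via bond 0)

bond 0 →J1
bond 1 →TF1
bond 2 →J2
bond 3 →Sf1
bond 4 →I1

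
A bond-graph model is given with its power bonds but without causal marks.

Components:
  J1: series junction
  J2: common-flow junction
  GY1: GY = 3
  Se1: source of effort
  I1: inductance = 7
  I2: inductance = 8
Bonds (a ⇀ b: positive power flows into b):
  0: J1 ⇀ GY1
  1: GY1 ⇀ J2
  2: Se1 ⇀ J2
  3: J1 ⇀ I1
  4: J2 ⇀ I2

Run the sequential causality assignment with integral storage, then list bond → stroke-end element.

#2 stroke at J2  (Se1 fixes effort; stroke away)
#3 stroke at I1  (I1 integral (f out))
#0 stroke at J1  (J1 flow already set via bond 3)
#1 stroke at J2  (through GY1, causality inverts; strokes same side of GY1)
#4 stroke at I2  (only one flow-in slot at J2)

b0 →J1
b1 →J2
b2 →J2
b3 →I1
b4 →I2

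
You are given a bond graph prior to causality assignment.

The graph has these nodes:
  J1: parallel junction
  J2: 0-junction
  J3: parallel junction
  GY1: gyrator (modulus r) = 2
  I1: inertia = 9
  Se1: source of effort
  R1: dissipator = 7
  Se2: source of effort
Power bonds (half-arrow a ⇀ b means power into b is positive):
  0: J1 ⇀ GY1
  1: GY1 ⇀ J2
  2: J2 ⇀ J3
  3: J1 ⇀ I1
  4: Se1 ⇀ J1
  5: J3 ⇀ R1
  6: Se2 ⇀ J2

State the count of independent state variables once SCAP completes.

1  (I1 all integral)

b4 stroke→J1  (Se1 (Se) sets effort on bond)
b6 stroke→J2  (Se2 (Se) sets effort on bond)
b0 stroke→GY1  (J1: bond 4 brought effort, rest push out)
b3 stroke→I1  (J1: bond 4 brought effort, rest push out)
b1 stroke→GY1  (J2: bond 6 brought effort, rest push out)
b2 stroke→J3  (0-jn J2 has e-setter on 6)
b5 stroke→R1  (J3 effort already set via bond 2)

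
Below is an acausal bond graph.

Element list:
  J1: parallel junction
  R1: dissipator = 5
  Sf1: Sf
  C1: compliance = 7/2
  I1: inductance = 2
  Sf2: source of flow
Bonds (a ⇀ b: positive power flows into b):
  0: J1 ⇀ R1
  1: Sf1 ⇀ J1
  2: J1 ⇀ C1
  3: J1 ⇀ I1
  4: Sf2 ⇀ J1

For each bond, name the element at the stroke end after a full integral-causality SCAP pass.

b1 stroke→Sf1  (Sf1 (Sf) sets flow on bond)
b4 stroke→Sf2  (Sf2: flow source, stroke at near end)
b2 stroke→J1  (C1 outputs effort q/C1)
b0 stroke→R1  (0-jn J1 has e-setter on 2)
b3 stroke→I1  (J1 effort already set via bond 2)

bond 0 |R1
bond 1 |Sf1
bond 2 |J1
bond 3 |I1
bond 4 |Sf2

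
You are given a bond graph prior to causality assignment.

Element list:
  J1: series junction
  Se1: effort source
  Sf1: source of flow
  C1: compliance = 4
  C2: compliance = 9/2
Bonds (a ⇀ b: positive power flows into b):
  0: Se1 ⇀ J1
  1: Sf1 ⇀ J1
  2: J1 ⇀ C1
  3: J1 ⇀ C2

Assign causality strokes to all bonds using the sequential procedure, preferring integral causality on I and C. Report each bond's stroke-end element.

b0 |J1
b1 |Sf1
b2 |J1
b3 |J1

b0 |J1  (source Se1 imposes e)
b1 |Sf1  (Sf1: flow source, stroke at near end)
b2 |J1  (J1 flow already set via bond 1)
b3 |J1  (J1: bond 1 brought flow, rest push out)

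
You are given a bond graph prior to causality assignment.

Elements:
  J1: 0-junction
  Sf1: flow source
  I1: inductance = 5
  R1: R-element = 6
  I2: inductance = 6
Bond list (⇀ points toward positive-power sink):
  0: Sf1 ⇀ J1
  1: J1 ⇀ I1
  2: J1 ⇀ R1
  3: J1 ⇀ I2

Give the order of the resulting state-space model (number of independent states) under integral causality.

b0 →Sf1  (source Sf1 imposes f)
b1 →I1  (prefer integral on I1)
b3 →I2  (I2 integral (f out))
b2 →J1  (J1: last free bond brings effort in)

2  (I1, I2 all integral)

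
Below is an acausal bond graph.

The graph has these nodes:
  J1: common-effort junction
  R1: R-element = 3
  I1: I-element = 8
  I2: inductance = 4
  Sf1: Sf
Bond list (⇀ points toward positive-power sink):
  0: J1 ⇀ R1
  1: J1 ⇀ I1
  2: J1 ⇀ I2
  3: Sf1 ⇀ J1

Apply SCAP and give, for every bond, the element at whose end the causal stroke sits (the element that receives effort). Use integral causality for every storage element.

b3 →Sf1  (Sf1 fixes flow; stroke at Sf1)
b1 →I1  (I1 outputs flow p/I1)
b2 →I2  (I2: I, integral causality)
b0 →J1  (closing 0-jn rule on J1)

#0 →J1
#1 →I1
#2 →I2
#3 →Sf1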